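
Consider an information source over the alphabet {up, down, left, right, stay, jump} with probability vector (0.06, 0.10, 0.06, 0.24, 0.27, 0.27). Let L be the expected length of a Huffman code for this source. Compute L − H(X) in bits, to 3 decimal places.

Entropy H = −Σ p log₂ p ≈ 2.3334 bits.
Huffman merges: 3/50+3/50→3/25; 1/10+3/25→11/50; 11/50+6/25→23/50; 27/100+27/100→27/50; 23/50+27/50→1. L = 117/50 ≈ 2.3400.
L − H = 2.3400 − 2.3334 = 0.007 bits.

0.007 bits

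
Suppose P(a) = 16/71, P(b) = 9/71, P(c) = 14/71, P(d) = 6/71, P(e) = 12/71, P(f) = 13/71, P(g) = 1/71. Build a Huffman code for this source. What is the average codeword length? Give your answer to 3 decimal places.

2.676 bits/symbol

Repeatedly combine the two least-probable nodes; the expected code length is the sum of the merged weights.
merge 1/71 + 6/71 → 7/71
merge 7/71 + 9/71 → 16/71
merge 12/71 + 13/71 → 25/71
merge 14/71 + 16/71 → 30/71
merge 16/71 + 25/71 → 41/71
merge 30/71 + 41/71 → 1
L = 7/71 + 16/71 + 25/71 + 30/71 + 41/71 + 1 = 190/71 ≈ 2.676 bits/symbol.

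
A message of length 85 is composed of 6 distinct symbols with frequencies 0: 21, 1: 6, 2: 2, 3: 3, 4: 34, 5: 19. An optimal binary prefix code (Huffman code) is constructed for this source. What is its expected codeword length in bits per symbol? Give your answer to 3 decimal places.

Probabilities are the counts divided by 85.
Repeatedly combine the two least-probable nodes; the expected code length is the sum of the merged weights.
merge 2/85 + 3/85 → 1/17
merge 1/17 + 6/85 → 11/85
merge 11/85 + 19/85 → 6/17
merge 21/85 + 6/17 → 3/5
merge 2/5 + 3/5 → 1
L = 1/17 + 11/85 + 6/17 + 3/5 + 1 = 182/85 ≈ 2.141 bits/symbol.

2.141 bits/symbol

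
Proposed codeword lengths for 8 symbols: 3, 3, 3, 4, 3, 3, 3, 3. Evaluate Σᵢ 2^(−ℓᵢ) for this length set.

With common denominator 2^4 = 16: Σ 2^(−ℓᵢ) = 2/16 + 2/16 + 2/16 + 1/16 + 2/16 + 2/16 + 2/16 + 2/16 = 15/16 = 0.9375.

0.9375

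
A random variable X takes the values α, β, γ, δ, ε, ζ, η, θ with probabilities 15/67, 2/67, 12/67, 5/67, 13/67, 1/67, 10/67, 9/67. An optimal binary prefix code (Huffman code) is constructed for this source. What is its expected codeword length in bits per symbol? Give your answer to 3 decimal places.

2.746 bits/symbol

Repeatedly combine the two least-probable nodes; the expected code length is the sum of the merged weights.
merge 1/67 + 2/67 → 3/67
merge 3/67 + 5/67 → 8/67
merge 8/67 + 9/67 → 17/67
merge 10/67 + 12/67 → 22/67
merge 13/67 + 15/67 → 28/67
merge 17/67 + 22/67 → 39/67
merge 28/67 + 39/67 → 1
L = 3/67 + 8/67 + 17/67 + 22/67 + 28/67 + 39/67 + 1 = 184/67 ≈ 2.746 bits/symbol.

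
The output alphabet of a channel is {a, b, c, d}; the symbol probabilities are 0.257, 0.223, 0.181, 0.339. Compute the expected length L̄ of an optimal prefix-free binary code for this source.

2 bits/symbol

Repeatedly combine the two least-probable nodes; the expected code length is the sum of the merged weights.
merge 181/1000 + 223/1000 → 101/250
merge 257/1000 + 339/1000 → 149/250
merge 101/250 + 149/250 → 1
L = 101/250 + 149/250 + 1 = 2 bits/symbol.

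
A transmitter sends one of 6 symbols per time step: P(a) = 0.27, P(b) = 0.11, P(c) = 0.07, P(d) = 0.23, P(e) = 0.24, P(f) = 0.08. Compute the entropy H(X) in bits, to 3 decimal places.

2.402 bits

H = −Σ pᵢ log₂ pᵢ.
−0.27·log₂(0.27) = 0.5100
−0.11·log₂(0.11) = 0.3503
−0.07·log₂(0.07) = 0.2686
−0.23·log₂(0.23) = 0.4877
−0.24·log₂(0.24) = 0.4941
−0.08·log₂(0.08) = 0.2915
Sum ≈ 2.4022 → 2.402 bits.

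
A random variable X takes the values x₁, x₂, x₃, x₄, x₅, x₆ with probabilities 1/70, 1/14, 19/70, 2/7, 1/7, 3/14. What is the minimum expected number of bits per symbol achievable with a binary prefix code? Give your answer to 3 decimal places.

2.314 bits/symbol

Repeatedly combine the two least-probable nodes; the expected code length is the sum of the merged weights.
merge 1/70 + 1/14 → 3/35
merge 3/35 + 1/7 → 8/35
merge 3/14 + 8/35 → 31/70
merge 19/70 + 2/7 → 39/70
merge 31/70 + 39/70 → 1
L = 3/35 + 8/35 + 31/70 + 39/70 + 1 = 81/35 ≈ 2.314 bits/symbol.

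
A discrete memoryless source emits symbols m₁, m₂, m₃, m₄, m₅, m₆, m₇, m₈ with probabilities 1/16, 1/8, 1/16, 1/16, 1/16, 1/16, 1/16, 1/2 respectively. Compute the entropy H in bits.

2.375 bits

Each probability is a power of 1/2, so log₂(1/p) is an integer.
H = Σ p·log₂(1/p) = 1/16·4 + 1/8·3 + 1/16·4 + 1/16·4 + 1/16·4 + 1/16·4 + 1/16·4 + 1/2·1 = 2.375 bits.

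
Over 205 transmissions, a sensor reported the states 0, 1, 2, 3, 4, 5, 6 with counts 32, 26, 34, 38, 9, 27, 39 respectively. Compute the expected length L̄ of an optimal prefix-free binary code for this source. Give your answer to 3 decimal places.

2.795 bits/symbol

Probabilities are the counts divided by 205.
Repeatedly combine the two least-probable nodes; the expected code length is the sum of the merged weights.
merge 9/205 + 26/205 → 7/41
merge 27/205 + 32/205 → 59/205
merge 34/205 + 7/41 → 69/205
merge 38/205 + 39/205 → 77/205
merge 59/205 + 69/205 → 128/205
merge 77/205 + 128/205 → 1
L = 7/41 + 59/205 + 69/205 + 77/205 + 128/205 + 1 = 573/205 ≈ 2.795 bits/symbol.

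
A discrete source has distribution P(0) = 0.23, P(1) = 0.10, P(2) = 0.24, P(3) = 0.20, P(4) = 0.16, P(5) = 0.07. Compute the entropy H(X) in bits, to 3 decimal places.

2.470 bits

H = −Σ pᵢ log₂ pᵢ.
−0.23·log₂(0.23) = 0.4877
−0.10·log₂(0.10) = 0.3322
−0.24·log₂(0.24) = 0.4941
−0.20·log₂(0.20) = 0.4644
−0.16·log₂(0.16) = 0.4230
−0.07·log₂(0.07) = 0.2686
Sum ≈ 2.4700 → 2.470 bits.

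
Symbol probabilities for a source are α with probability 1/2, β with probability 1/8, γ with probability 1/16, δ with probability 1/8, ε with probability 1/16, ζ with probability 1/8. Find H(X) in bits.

2.125 bits

Each probability is a power of 1/2, so log₂(1/p) is an integer.
H = Σ p·log₂(1/p) = 1/2·1 + 1/8·3 + 1/16·4 + 1/8·3 + 1/16·4 + 1/8·3 = 2.125 bits.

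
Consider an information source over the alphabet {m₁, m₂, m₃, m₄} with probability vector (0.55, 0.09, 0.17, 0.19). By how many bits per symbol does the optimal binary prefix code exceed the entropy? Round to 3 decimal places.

Entropy H = −Σ p log₂ p ≈ 1.6768 bits.
Huffman merges: 9/100+17/100→13/50; 19/100+13/50→9/20; 9/20+11/20→1. L = 171/100 ≈ 1.7100.
L − H = 1.7100 − 1.6768 = 0.033 bits.

0.033 bits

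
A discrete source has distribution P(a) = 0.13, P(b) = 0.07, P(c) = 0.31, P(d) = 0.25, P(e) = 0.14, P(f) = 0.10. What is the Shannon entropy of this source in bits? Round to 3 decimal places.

2.404 bits

H = −Σ pᵢ log₂ pᵢ.
−0.13·log₂(0.13) = 0.3826
−0.07·log₂(0.07) = 0.2686
−0.31·log₂(0.31) = 0.5238
−0.25·log₂(0.25) = 0.5000
−0.14·log₂(0.14) = 0.3971
−0.10·log₂(0.10) = 0.3322
Sum ≈ 2.4043 → 2.404 bits.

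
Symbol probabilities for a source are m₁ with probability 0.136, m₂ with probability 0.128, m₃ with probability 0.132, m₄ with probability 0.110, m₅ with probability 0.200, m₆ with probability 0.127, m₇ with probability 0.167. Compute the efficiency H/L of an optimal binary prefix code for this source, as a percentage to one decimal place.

99.3%

Entropy H = −Σ p log₂ p ≈ 2.7807 bits.
Huffman merges: 11/100+127/1000→237/1000; 16/125+33/250→13/50; 17/125+167/1000→303/1000; 1/5+237/1000→437/1000; 13/50+303/1000→563/1000; 437/1000+563/1000→1. L = 14/5 ≈ 2.8000.
Efficiency = H/L = 2.7807/2.8000 = 99.3%.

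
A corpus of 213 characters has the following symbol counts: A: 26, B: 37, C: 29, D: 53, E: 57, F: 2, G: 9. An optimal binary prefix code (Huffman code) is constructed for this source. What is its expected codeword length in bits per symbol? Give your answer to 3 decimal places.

Probabilities are the counts divided by 213.
Repeatedly combine the two least-probable nodes; the expected code length is the sum of the merged weights.
merge 2/213 + 3/71 → 11/213
merge 11/213 + 26/213 → 37/213
merge 29/213 + 37/213 → 22/71
merge 37/213 + 53/213 → 30/71
merge 19/71 + 22/71 → 41/71
merge 30/71 + 41/71 → 1
L = 11/213 + 37/213 + 22/71 + 30/71 + 41/71 + 1 = 180/71 ≈ 2.535 bits/symbol.

2.535 bits/symbol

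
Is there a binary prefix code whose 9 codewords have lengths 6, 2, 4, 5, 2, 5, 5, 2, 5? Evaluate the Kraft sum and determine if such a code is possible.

0.953125; yes

With common denominator 2^6 = 64: Σ 2^(−ℓᵢ) = 1/64 + 16/64 + 4/64 + 2/64 + 16/64 + 2/64 + 2/64 + 16/64 + 2/64 = 61/64 = 0.953125.
Kraft's inequality requires Σ ≤ 1; here Σ = 0.953125 ≤ 1, so such a prefix code exists.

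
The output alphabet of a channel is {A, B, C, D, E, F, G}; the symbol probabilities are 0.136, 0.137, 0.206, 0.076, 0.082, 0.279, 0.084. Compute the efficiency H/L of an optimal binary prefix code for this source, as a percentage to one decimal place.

99.0%

Entropy H = −Σ p log₂ p ≈ 2.6463 bits.
Huffman merges: 19/250+41/500→79/500; 21/250+17/125→11/50; 137/1000+79/500→59/200; 103/500+11/50→213/500; 279/1000+59/200→287/500; 213/500+287/500→1. L = 2673/1000 ≈ 2.6730.
Efficiency = H/L = 2.6463/2.6730 = 99.0%.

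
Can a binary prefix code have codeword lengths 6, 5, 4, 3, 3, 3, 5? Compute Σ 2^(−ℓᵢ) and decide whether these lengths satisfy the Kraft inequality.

With common denominator 2^6 = 64: Σ 2^(−ℓᵢ) = 1/64 + 2/64 + 4/64 + 8/64 + 8/64 + 8/64 + 2/64 = 33/64 = 0.515625.
Kraft's inequality requires Σ ≤ 1; here Σ = 0.515625 ≤ 1, so such a prefix code exists.

0.515625; yes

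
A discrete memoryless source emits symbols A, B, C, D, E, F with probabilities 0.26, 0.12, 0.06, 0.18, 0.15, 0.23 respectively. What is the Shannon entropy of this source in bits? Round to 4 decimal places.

2.4594 bits

H = −Σ pᵢ log₂ pᵢ.
−0.26·log₂(0.26) = 0.5053
−0.12·log₂(0.12) = 0.3671
−0.06·log₂(0.06) = 0.2435
−0.18·log₂(0.18) = 0.4453
−0.15·log₂(0.15) = 0.4105
−0.23·log₂(0.23) = 0.4877
Sum ≈ 2.4594 → 2.4594 bits.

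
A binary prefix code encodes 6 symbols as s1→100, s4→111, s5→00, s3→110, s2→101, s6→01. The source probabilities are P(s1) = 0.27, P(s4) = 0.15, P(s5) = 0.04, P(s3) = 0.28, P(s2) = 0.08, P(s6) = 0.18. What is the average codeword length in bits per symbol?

L̄ = Σ pᵢ·ℓᵢ = 0.27·3 + 0.15·3 + 0.04·2 + 0.28·3 + 0.08·3 + 0.18·2 = 2.78 bits/symbol.

2.78 bits/symbol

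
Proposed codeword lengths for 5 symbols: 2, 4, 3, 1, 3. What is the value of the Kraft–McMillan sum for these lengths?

1.0625

With common denominator 2^4 = 16: Σ 2^(−ℓᵢ) = 4/16 + 1/16 + 2/16 + 8/16 + 2/16 = 17/16 = 1.0625.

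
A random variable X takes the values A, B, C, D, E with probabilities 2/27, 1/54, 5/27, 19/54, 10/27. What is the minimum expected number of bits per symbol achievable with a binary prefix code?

Repeatedly combine the two least-probable nodes; the expected code length is the sum of the merged weights.
merge 1/54 + 2/27 → 5/54
merge 5/54 + 5/27 → 5/18
merge 5/18 + 19/54 → 17/27
merge 10/27 + 17/27 → 1
L = 5/54 + 5/18 + 17/27 + 1 = 2 bits/symbol.

2 bits/symbol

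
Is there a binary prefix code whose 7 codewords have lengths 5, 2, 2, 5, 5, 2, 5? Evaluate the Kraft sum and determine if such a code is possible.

With common denominator 2^5 = 32: Σ 2^(−ℓᵢ) = 1/32 + 8/32 + 8/32 + 1/32 + 1/32 + 8/32 + 1/32 = 28/32 = 0.875.
Kraft's inequality requires Σ ≤ 1; here Σ = 0.875 ≤ 1, so such a prefix code exists.

0.875; yes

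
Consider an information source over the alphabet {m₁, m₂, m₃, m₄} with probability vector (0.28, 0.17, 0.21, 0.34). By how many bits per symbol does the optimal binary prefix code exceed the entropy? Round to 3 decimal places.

Entropy H = −Σ p log₂ p ≈ 1.9508 bits.
Huffman merges: 17/100+21/100→19/50; 7/25+17/50→31/50; 19/50+31/50→1. L = 2 ≈ 2.0000.
L − H = 2.0000 − 1.9508 = 0.049 bits.

0.049 bits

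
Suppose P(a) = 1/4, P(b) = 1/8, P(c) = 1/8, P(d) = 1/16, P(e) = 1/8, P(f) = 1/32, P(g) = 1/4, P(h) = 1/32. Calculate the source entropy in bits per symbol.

2.6875 bits

Each probability is a power of 1/2, so log₂(1/p) is an integer.
H = Σ p·log₂(1/p) = 1/4·2 + 1/8·3 + 1/8·3 + 1/16·4 + 1/8·3 + 1/32·5 + 1/4·2 + 1/32·5 = 2.6875 bits.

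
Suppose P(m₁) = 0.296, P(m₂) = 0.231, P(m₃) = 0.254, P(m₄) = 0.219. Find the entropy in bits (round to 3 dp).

H = −Σ pᵢ log₂ pᵢ.
−0.296·log₂(0.296) = 0.5199
−0.231·log₂(0.231) = 0.4883
−0.254·log₂(0.254) = 0.5022
−0.219·log₂(0.219) = 0.4798
Sum ≈ 1.9902 → 1.990 bits.

1.990 bits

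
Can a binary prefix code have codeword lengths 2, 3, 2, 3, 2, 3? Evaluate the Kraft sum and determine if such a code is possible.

With common denominator 2^3 = 8: Σ 2^(−ℓᵢ) = 2/8 + 1/8 + 2/8 + 1/8 + 2/8 + 1/8 = 9/8 = 1.125.
Kraft's inequality requires Σ ≤ 1; here Σ = 1.125 > 1, so no such prefix code exists.

1.125; no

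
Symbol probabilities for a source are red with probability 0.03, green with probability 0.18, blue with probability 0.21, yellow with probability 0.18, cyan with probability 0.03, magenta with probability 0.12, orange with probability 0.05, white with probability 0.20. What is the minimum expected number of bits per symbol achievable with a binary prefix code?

2.76 bits/symbol

Repeatedly combine the two least-probable nodes; the expected code length is the sum of the merged weights.
merge 3/100 + 3/100 → 3/50
merge 1/20 + 3/50 → 11/100
merge 11/100 + 3/25 → 23/100
merge 9/50 + 9/50 → 9/25
merge 1/5 + 21/100 → 41/100
merge 23/100 + 9/25 → 59/100
merge 41/100 + 59/100 → 1
L = 3/50 + 11/100 + 23/100 + 9/25 + 41/100 + 59/100 + 1 = 69/25 = 2.76 bits/symbol.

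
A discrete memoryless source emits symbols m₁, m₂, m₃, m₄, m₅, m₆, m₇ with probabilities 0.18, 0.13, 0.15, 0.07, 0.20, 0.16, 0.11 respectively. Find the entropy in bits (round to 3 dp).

H = −Σ pᵢ log₂ pᵢ.
−0.18·log₂(0.18) = 0.4453
−0.13·log₂(0.13) = 0.3826
−0.15·log₂(0.15) = 0.4105
−0.07·log₂(0.07) = 0.2686
−0.20·log₂(0.20) = 0.4644
−0.16·log₂(0.16) = 0.4230
−0.11·log₂(0.11) = 0.3503
Sum ≈ 2.7447 → 2.745 bits.

2.745 bits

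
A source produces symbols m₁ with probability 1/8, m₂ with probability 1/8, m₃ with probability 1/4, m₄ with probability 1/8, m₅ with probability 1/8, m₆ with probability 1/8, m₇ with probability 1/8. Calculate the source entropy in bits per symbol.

Each probability is a power of 1/2, so log₂(1/p) is an integer.
H = Σ p·log₂(1/p) = 1/8·3 + 1/8·3 + 1/4·2 + 1/8·3 + 1/8·3 + 1/8·3 + 1/8·3 = 2.75 bits.

2.75 bits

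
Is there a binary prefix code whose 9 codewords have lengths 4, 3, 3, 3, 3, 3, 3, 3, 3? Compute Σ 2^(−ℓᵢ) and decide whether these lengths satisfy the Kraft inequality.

With common denominator 2^4 = 16: Σ 2^(−ℓᵢ) = 1/16 + 2/16 + 2/16 + 2/16 + 2/16 + 2/16 + 2/16 + 2/16 + 2/16 = 17/16 = 1.0625.
Kraft's inequality requires Σ ≤ 1; here Σ = 1.0625 > 1, so no such prefix code exists.

1.0625; no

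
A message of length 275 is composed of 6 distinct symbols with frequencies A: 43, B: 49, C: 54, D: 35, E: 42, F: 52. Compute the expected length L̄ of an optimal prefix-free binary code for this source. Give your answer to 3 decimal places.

Probabilities are the counts divided by 275.
Repeatedly combine the two least-probable nodes; the expected code length is the sum of the merged weights.
merge 7/55 + 42/275 → 7/25
merge 43/275 + 49/275 → 92/275
merge 52/275 + 54/275 → 106/275
merge 7/25 + 92/275 → 169/275
merge 106/275 + 169/275 → 1
L = 7/25 + 92/275 + 106/275 + 169/275 + 1 = 719/275 ≈ 2.615 bits/symbol.

2.615 bits/symbol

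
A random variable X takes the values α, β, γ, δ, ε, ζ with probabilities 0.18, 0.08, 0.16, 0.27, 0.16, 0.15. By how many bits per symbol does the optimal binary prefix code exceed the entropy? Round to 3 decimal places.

0.047 bits

Entropy H = −Σ p log₂ p ≈ 2.5034 bits.
Huffman merges: 2/25+3/20→23/100; 4/25+4/25→8/25; 9/50+23/100→41/100; 27/100+8/25→59/100; 41/100+59/100→1. L = 51/20 ≈ 2.5500.
L − H = 2.5500 − 2.5034 = 0.047 bits.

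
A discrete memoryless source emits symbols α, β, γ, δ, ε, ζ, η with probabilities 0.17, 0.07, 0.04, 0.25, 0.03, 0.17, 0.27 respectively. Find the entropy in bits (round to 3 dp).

H = −Σ pᵢ log₂ pᵢ.
−0.17·log₂(0.17) = 0.4346
−0.07·log₂(0.07) = 0.2686
−0.04·log₂(0.04) = 0.1858
−0.25·log₂(0.25) = 0.5000
−0.03·log₂(0.03) = 0.1518
−0.17·log₂(0.17) = 0.4346
−0.27·log₂(0.27) = 0.5100
Sum ≈ 2.4853 → 2.485 bits.

2.485 bits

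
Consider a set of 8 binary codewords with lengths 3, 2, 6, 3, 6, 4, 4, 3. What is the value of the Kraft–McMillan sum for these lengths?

0.78125

With common denominator 2^6 = 64: Σ 2^(−ℓᵢ) = 8/64 + 16/64 + 1/64 + 8/64 + 1/64 + 4/64 + 4/64 + 8/64 = 50/64 = 0.78125.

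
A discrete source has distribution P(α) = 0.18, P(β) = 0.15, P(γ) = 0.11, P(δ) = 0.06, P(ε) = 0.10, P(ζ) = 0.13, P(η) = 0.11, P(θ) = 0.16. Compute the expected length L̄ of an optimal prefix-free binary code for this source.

Repeatedly combine the two least-probable nodes; the expected code length is the sum of the merged weights.
merge 3/50 + 1/10 → 4/25
merge 11/100 + 11/100 → 11/50
merge 13/100 + 3/20 → 7/25
merge 4/25 + 4/25 → 8/25
merge 9/50 + 11/50 → 2/5
merge 7/25 + 8/25 → 3/5
merge 2/5 + 3/5 → 1
L = 4/25 + 11/50 + 7/25 + 8/25 + 2/5 + 3/5 + 1 = 149/50 = 2.98 bits/symbol.

2.98 bits/symbol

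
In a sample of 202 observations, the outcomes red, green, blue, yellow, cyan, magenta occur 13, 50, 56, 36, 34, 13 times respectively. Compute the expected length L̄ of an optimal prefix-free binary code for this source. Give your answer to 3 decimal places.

2.426 bits/symbol

Probabilities are the counts divided by 202.
Repeatedly combine the two least-probable nodes; the expected code length is the sum of the merged weights.
merge 13/202 + 13/202 → 13/101
merge 13/101 + 17/101 → 30/101
merge 18/101 + 25/101 → 43/101
merge 28/101 + 30/101 → 58/101
merge 43/101 + 58/101 → 1
L = 13/101 + 30/101 + 43/101 + 58/101 + 1 = 245/101 ≈ 2.426 bits/symbol.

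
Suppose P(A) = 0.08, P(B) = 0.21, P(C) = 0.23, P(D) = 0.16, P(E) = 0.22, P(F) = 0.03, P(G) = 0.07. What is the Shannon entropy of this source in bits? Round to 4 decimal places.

H = −Σ pᵢ log₂ pᵢ.
−0.08·log₂(0.08) = 0.2915
−0.21·log₂(0.21) = 0.4728
−0.23·log₂(0.23) = 0.4877
−0.16·log₂(0.16) = 0.4230
−0.22·log₂(0.22) = 0.4806
−0.03·log₂(0.03) = 0.1518
−0.07·log₂(0.07) = 0.2686
Sum ≈ 2.5759 → 2.5759 bits.

2.5759 bits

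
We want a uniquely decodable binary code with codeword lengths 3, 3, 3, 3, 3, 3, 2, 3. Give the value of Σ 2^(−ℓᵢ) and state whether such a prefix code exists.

With common denominator 2^3 = 8: Σ 2^(−ℓᵢ) = 1/8 + 1/8 + 1/8 + 1/8 + 1/8 + 1/8 + 2/8 + 1/8 = 9/8 = 1.125.
Kraft's inequality requires Σ ≤ 1; here Σ = 1.125 > 1, so no such prefix code exists.

1.125; no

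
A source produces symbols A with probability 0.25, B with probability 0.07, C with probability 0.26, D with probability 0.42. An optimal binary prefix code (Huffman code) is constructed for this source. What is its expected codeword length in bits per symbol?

1.9 bits/symbol

Repeatedly combine the two least-probable nodes; the expected code length is the sum of the merged weights.
merge 7/100 + 1/4 → 8/25
merge 13/50 + 8/25 → 29/50
merge 21/50 + 29/50 → 1
L = 8/25 + 29/50 + 1 = 19/10 = 1.9 bits/symbol.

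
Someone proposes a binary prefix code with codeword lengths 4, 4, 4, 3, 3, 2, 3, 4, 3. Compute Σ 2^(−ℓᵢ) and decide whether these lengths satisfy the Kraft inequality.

With common denominator 2^4 = 16: Σ 2^(−ℓᵢ) = 1/16 + 1/16 + 1/16 + 2/16 + 2/16 + 4/16 + 2/16 + 1/16 + 2/16 = 16/16 = 1.
Kraft's inequality requires Σ ≤ 1; here Σ = 1 ≤ 1, so such a prefix code exists.

1; yes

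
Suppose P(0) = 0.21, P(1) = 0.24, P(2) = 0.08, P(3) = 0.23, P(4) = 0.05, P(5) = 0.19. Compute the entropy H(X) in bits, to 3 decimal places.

H = −Σ pᵢ log₂ pᵢ.
−0.21·log₂(0.21) = 0.4728
−0.24·log₂(0.24) = 0.4941
−0.08·log₂(0.08) = 0.2915
−0.23·log₂(0.23) = 0.4877
−0.05·log₂(0.05) = 0.2161
−0.19·log₂(0.19) = 0.4552
Sum ≈ 2.4175 → 2.417 bits.

2.417 bits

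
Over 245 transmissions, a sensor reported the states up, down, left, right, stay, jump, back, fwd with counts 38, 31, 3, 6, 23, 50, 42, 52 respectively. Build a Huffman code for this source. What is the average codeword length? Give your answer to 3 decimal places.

Probabilities are the counts divided by 245.
Repeatedly combine the two least-probable nodes; the expected code length is the sum of the merged weights.
merge 3/245 + 6/245 → 9/245
merge 9/245 + 23/245 → 32/245
merge 31/245 + 32/245 → 9/35
merge 38/245 + 6/35 → 16/49
merge 10/49 + 52/245 → 102/245
merge 9/35 + 16/49 → 143/245
merge 102/245 + 143/245 → 1
L = 9/245 + 32/245 + 9/35 + 16/49 + 102/245 + 143/245 + 1 = 674/245 ≈ 2.751 bits/symbol.

2.751 bits/symbol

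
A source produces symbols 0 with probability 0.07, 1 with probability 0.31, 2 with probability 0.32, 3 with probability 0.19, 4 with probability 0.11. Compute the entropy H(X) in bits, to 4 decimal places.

H = −Σ pᵢ log₂ pᵢ.
−0.07·log₂(0.07) = 0.2686
−0.31·log₂(0.31) = 0.5238
−0.32·log₂(0.32) = 0.5260
−0.19·log₂(0.19) = 0.4552
−0.11·log₂(0.11) = 0.3503
Sum ≈ 2.1239 → 2.1239 bits.

2.1239 bits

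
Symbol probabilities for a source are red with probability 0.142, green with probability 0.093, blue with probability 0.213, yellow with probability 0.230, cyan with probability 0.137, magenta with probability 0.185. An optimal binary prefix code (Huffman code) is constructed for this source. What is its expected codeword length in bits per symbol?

2.557 bits/symbol

Repeatedly combine the two least-probable nodes; the expected code length is the sum of the merged weights.
merge 93/1000 + 137/1000 → 23/100
merge 71/500 + 37/200 → 327/1000
merge 213/1000 + 23/100 → 443/1000
merge 23/100 + 327/1000 → 557/1000
merge 443/1000 + 557/1000 → 1
L = 23/100 + 327/1000 + 443/1000 + 557/1000 + 1 = 2557/1000 = 2.557 bits/symbol.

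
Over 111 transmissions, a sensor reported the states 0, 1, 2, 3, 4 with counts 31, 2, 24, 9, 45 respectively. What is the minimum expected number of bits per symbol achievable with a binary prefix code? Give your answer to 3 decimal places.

2.009 bits/symbol

Probabilities are the counts divided by 111.
Repeatedly combine the two least-probable nodes; the expected code length is the sum of the merged weights.
merge 2/111 + 3/37 → 11/111
merge 11/111 + 8/37 → 35/111
merge 31/111 + 35/111 → 22/37
merge 15/37 + 22/37 → 1
L = 11/111 + 35/111 + 22/37 + 1 = 223/111 ≈ 2.009 bits/symbol.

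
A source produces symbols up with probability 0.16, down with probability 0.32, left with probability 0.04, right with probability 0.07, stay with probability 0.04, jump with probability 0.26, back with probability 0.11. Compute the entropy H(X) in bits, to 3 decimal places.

H = −Σ pᵢ log₂ pᵢ.
−0.16·log₂(0.16) = 0.4230
−0.32·log₂(0.32) = 0.5260
−0.04·log₂(0.04) = 0.1858
−0.07·log₂(0.07) = 0.2686
−0.04·log₂(0.04) = 0.1858
−0.26·log₂(0.26) = 0.5053
−0.11·log₂(0.11) = 0.3503
Sum ≈ 2.4447 → 2.445 bits.

2.445 bits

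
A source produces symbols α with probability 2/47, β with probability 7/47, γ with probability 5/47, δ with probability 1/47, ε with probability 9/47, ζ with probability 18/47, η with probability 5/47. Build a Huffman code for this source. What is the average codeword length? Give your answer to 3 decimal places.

2.468 bits/symbol

Repeatedly combine the two least-probable nodes; the expected code length is the sum of the merged weights.
merge 1/47 + 2/47 → 3/47
merge 3/47 + 5/47 → 8/47
merge 5/47 + 7/47 → 12/47
merge 8/47 + 9/47 → 17/47
merge 12/47 + 17/47 → 29/47
merge 18/47 + 29/47 → 1
L = 3/47 + 8/47 + 12/47 + 17/47 + 29/47 + 1 = 116/47 ≈ 2.468 bits/symbol.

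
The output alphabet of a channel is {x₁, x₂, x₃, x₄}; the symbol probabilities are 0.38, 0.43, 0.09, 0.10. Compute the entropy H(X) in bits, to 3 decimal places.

H = −Σ pᵢ log₂ pᵢ.
−0.38·log₂(0.38) = 0.5305
−0.43·log₂(0.43) = 0.5236
−0.09·log₂(0.09) = 0.3127
−0.10·log₂(0.10) = 0.3322
Sum ≈ 1.6989 → 1.699 bits.

1.699 bits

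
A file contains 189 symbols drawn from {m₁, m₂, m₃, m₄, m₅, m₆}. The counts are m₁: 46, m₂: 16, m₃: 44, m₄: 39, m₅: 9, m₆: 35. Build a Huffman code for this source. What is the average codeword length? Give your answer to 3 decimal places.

2.450 bits/symbol

Probabilities are the counts divided by 189.
Repeatedly combine the two least-probable nodes; the expected code length is the sum of the merged weights.
merge 1/21 + 16/189 → 25/189
merge 25/189 + 5/27 → 20/63
merge 13/63 + 44/189 → 83/189
merge 46/189 + 20/63 → 106/189
merge 83/189 + 106/189 → 1
L = 25/189 + 20/63 + 83/189 + 106/189 + 1 = 463/189 ≈ 2.450 bits/symbol.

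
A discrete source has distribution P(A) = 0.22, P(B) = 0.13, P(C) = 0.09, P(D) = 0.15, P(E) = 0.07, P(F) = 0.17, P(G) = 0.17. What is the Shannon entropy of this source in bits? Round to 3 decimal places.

H = −Σ pᵢ log₂ pᵢ.
−0.22·log₂(0.22) = 0.4806
−0.13·log₂(0.13) = 0.3826
−0.09·log₂(0.09) = 0.3127
−0.15·log₂(0.15) = 0.4105
−0.07·log₂(0.07) = 0.2686
−0.17·log₂(0.17) = 0.4346
−0.17·log₂(0.17) = 0.4346
Sum ≈ 2.7241 → 2.724 bits.

2.724 bits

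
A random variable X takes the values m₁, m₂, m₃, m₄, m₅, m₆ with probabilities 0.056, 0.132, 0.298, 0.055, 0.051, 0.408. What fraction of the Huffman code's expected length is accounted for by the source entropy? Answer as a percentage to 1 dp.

Entropy H = −Σ p log₂ p ≈ 2.1158 bits.
Huffman merges: 51/1000+11/200→53/500; 7/125+53/500→81/500; 33/250+81/500→147/500; 147/500+149/500→74/125; 51/125+74/125→1. L = 1077/500 ≈ 2.1540.
Efficiency = H/L = 2.1158/2.1540 = 98.2%.

98.2%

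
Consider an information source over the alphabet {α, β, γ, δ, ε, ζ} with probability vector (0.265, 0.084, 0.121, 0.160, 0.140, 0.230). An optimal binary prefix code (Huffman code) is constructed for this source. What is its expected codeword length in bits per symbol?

2.505 bits/symbol

Repeatedly combine the two least-probable nodes; the expected code length is the sum of the merged weights.
merge 21/250 + 121/1000 → 41/200
merge 7/50 + 4/25 → 3/10
merge 41/200 + 23/100 → 87/200
merge 53/200 + 3/10 → 113/200
merge 87/200 + 113/200 → 1
L = 41/200 + 3/10 + 87/200 + 113/200 + 1 = 501/200 = 2.505 bits/symbol.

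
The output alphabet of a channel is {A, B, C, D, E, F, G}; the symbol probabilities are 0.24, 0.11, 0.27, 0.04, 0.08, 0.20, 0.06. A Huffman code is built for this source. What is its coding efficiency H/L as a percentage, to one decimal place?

98.8%

Entropy H = −Σ p log₂ p ≈ 2.5396 bits.
Huffman merges: 1/25+3/50→1/10; 2/25+1/10→9/50; 11/100+9/50→29/100; 1/5+6/25→11/25; 27/100+29/100→14/25; 11/25+14/25→1. L = 257/100 ≈ 2.5700.
Efficiency = H/L = 2.5396/2.5700 = 98.8%.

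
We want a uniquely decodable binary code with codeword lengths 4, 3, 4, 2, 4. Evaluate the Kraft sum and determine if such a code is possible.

0.5625; yes

With common denominator 2^4 = 16: Σ 2^(−ℓᵢ) = 1/16 + 2/16 + 1/16 + 4/16 + 1/16 = 9/16 = 0.5625.
Kraft's inequality requires Σ ≤ 1; here Σ = 0.5625 ≤ 1, so such a prefix code exists.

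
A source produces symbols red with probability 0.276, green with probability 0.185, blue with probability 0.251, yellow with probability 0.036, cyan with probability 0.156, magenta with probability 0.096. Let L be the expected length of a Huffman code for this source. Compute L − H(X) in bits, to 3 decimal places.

0.041 bits

Entropy H = −Σ p log₂ p ≈ 2.3789 bits.
Huffman merges: 9/250+12/125→33/250; 33/250+39/250→36/125; 37/200+251/1000→109/250; 69/250+36/125→141/250; 109/250+141/250→1. L = 121/50 ≈ 2.4200.
L − H = 2.4200 − 2.3789 = 0.041 bits.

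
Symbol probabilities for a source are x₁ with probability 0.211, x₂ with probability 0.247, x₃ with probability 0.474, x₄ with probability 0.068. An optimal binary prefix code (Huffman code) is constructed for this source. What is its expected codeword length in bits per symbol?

1.805 bits/symbol

Repeatedly combine the two least-probable nodes; the expected code length is the sum of the merged weights.
merge 17/250 + 211/1000 → 279/1000
merge 247/1000 + 279/1000 → 263/500
merge 237/500 + 263/500 → 1
L = 279/1000 + 263/500 + 1 = 361/200 = 1.805 bits/symbol.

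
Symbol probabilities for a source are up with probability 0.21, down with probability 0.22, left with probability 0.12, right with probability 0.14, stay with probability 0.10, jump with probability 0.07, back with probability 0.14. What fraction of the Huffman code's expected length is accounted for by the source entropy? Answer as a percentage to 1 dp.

99.1%

Entropy H = −Σ p log₂ p ≈ 2.7154 bits.
Huffman merges: 7/100+1/10→17/100; 3/25+7/50→13/50; 7/50+17/100→31/100; 21/100+11/50→43/100; 13/50+31/100→57/100; 43/100+57/100→1. L = 137/50 ≈ 2.7400.
Efficiency = H/L = 2.7154/2.7400 = 99.1%.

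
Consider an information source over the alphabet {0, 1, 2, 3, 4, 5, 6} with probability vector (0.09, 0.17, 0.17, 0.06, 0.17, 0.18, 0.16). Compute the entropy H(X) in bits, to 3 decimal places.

H = −Σ pᵢ log₂ pᵢ.
−0.09·log₂(0.09) = 0.3127
−0.17·log₂(0.17) = 0.4346
−0.17·log₂(0.17) = 0.4346
−0.06·log₂(0.06) = 0.2435
−0.17·log₂(0.17) = 0.4346
−0.18·log₂(0.18) = 0.4453
−0.16·log₂(0.16) = 0.4230
Sum ≈ 2.7283 → 2.728 bits.

2.728 bits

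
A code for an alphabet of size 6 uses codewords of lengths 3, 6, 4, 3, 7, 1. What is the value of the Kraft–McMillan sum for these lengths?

0.8359375

With common denominator 2^7 = 128: Σ 2^(−ℓᵢ) = 16/128 + 2/128 + 8/128 + 16/128 + 1/128 + 64/128 = 107/128 = 0.8359375.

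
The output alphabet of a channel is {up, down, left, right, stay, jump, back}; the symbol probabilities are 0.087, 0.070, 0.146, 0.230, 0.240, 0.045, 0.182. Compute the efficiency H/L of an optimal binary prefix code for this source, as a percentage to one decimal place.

Entropy H = −Σ p log₂ p ≈ 2.6108 bits.
Huffman merges: 9/200+7/100→23/200; 87/1000+23/200→101/500; 73/500+91/500→41/125; 101/500+23/100→54/125; 6/25+41/125→71/125; 54/125+71/125→1. L = 529/200 ≈ 2.6450.
Efficiency = H/L = 2.6108/2.6450 = 98.7%.

98.7%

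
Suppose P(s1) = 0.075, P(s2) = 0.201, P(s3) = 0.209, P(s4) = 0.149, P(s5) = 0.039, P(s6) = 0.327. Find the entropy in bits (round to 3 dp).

2.337 bits

H = −Σ pᵢ log₂ pᵢ.
−0.075·log₂(0.075) = 0.2803
−0.201·log₂(0.201) = 0.4653
−0.209·log₂(0.209) = 0.4720
−0.149·log₂(0.149) = 0.4092
−0.039·log₂(0.039) = 0.1825
−0.327·log₂(0.327) = 0.5273
Sum ≈ 2.3367 → 2.337 bits.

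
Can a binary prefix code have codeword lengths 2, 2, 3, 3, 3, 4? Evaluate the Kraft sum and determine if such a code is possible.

With common denominator 2^4 = 16: Σ 2^(−ℓᵢ) = 4/16 + 4/16 + 2/16 + 2/16 + 2/16 + 1/16 = 15/16 = 0.9375.
Kraft's inequality requires Σ ≤ 1; here Σ = 0.9375 ≤ 1, so such a prefix code exists.

0.9375; yes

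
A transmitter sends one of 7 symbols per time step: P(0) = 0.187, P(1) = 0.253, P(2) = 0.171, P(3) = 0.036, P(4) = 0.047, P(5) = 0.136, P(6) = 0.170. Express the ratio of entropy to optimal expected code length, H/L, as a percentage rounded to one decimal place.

98.2%

Entropy H = −Σ p log₂ p ≈ 2.5957 bits.
Huffman merges: 9/250+47/1000→83/1000; 83/1000+17/125→219/1000; 17/100+171/1000→341/1000; 187/1000+219/1000→203/500; 253/1000+341/1000→297/500; 203/500+297/500→1. L = 2643/1000 ≈ 2.6430.
Efficiency = H/L = 2.5957/2.6430 = 98.2%.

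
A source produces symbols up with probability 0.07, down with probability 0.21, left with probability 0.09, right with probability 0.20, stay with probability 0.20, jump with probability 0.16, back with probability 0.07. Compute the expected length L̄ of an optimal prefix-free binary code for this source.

Repeatedly combine the two least-probable nodes; the expected code length is the sum of the merged weights.
merge 7/100 + 7/100 → 7/50
merge 9/100 + 7/50 → 23/100
merge 4/25 + 1/5 → 9/25
merge 1/5 + 21/100 → 41/100
merge 23/100 + 9/25 → 59/100
merge 41/100 + 59/100 → 1
L = 7/50 + 23/100 + 9/25 + 41/100 + 59/100 + 1 = 273/100 = 2.73 bits/symbol.

2.73 bits/symbol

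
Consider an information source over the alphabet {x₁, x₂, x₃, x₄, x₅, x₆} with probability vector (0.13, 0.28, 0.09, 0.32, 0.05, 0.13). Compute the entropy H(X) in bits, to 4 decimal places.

2.3343 bits

H = −Σ pᵢ log₂ pᵢ.
−0.13·log₂(0.13) = 0.3826
−0.28·log₂(0.28) = 0.5142
−0.09·log₂(0.09) = 0.3127
−0.32·log₂(0.32) = 0.5260
−0.05·log₂(0.05) = 0.2161
−0.13·log₂(0.13) = 0.3826
Sum ≈ 2.3343 → 2.3343 bits.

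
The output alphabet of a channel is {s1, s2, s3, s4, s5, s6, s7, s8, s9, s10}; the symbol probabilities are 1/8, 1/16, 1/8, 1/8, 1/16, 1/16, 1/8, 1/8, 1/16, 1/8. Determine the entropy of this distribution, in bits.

3.25 bits

Each probability is a power of 1/2, so log₂(1/p) is an integer.
H = Σ p·log₂(1/p) = 1/8·3 + 1/16·4 + 1/8·3 + 1/8·3 + 1/16·4 + 1/16·4 + 1/8·3 + 1/8·3 + 1/16·4 + 1/8·3 = 3.25 bits.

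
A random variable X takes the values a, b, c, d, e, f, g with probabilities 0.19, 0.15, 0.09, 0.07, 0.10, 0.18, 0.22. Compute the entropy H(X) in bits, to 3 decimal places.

2.705 bits

H = −Σ pᵢ log₂ pᵢ.
−0.19·log₂(0.19) = 0.4552
−0.15·log₂(0.15) = 0.4105
−0.09·log₂(0.09) = 0.3127
−0.07·log₂(0.07) = 0.2686
−0.10·log₂(0.10) = 0.3322
−0.18·log₂(0.18) = 0.4453
−0.22·log₂(0.22) = 0.4806
Sum ≈ 2.7051 → 2.705 bits.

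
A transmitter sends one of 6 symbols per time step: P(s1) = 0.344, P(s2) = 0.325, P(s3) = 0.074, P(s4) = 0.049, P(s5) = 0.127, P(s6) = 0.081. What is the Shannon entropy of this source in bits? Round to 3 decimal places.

2.220 bits

H = −Σ pᵢ log₂ pᵢ.
−0.344·log₂(0.344) = 0.5296
−0.325·log₂(0.325) = 0.5270
−0.074·log₂(0.074) = 0.2780
−0.049·log₂(0.049) = 0.2132
−0.127·log₂(0.127) = 0.3781
−0.081·log₂(0.081) = 0.2937
Sum ≈ 2.2195 → 2.220 bits.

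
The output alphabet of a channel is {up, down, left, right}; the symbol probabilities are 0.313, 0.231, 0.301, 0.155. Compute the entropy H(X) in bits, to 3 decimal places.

H = −Σ pᵢ log₂ pᵢ.
−0.313·log₂(0.313) = 0.5245
−0.231·log₂(0.231) = 0.4883
−0.301·log₂(0.301) = 0.5214
−0.155·log₂(0.155) = 0.4169
Sum ≈ 1.9511 → 1.951 bits.

1.951 bits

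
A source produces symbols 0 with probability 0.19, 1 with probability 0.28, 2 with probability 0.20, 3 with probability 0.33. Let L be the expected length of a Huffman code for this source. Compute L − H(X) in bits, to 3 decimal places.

0.038 bits

Entropy H = −Σ p log₂ p ≈ 1.9617 bits.
Huffman merges: 19/100+1/5→39/100; 7/25+33/100→61/100; 39/100+61/100→1. L = 2 ≈ 2.0000.
L − H = 2.0000 − 1.9617 = 0.038 bits.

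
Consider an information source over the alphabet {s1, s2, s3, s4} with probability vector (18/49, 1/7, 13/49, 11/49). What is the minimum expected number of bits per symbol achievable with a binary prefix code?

Repeatedly combine the two least-probable nodes; the expected code length is the sum of the merged weights.
merge 1/7 + 11/49 → 18/49
merge 13/49 + 18/49 → 31/49
merge 18/49 + 31/49 → 1
L = 18/49 + 31/49 + 1 = 2 bits/symbol.

2 bits/symbol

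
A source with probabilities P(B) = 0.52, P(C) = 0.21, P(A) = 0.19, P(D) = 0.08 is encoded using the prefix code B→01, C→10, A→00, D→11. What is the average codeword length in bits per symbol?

2 bits/symbol

L̄ = Σ pᵢ·ℓᵢ = 0.52·2 + 0.21·2 + 0.19·2 + 0.08·2 = 2 bits/symbol.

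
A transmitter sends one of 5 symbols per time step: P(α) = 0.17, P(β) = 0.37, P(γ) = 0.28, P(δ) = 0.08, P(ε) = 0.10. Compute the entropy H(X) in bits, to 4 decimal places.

H = −Σ pᵢ log₂ pᵢ.
−0.17·log₂(0.17) = 0.4346
−0.37·log₂(0.37) = 0.5307
−0.28·log₂(0.28) = 0.5142
−0.08·log₂(0.08) = 0.2915
−0.10·log₂(0.10) = 0.3322
Sum ≈ 2.1032 → 2.1032 bits.

2.1032 bits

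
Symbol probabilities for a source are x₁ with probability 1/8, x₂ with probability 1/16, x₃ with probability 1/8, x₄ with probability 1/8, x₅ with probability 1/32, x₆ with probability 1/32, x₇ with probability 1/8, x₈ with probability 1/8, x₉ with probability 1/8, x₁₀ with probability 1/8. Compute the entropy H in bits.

3.1875 bits

Each probability is a power of 1/2, so log₂(1/p) is an integer.
H = Σ p·log₂(1/p) = 1/8·3 + 1/16·4 + 1/8·3 + 1/8·3 + 1/32·5 + 1/32·5 + 1/8·3 + 1/8·3 + 1/8·3 + 1/8·3 = 3.1875 bits.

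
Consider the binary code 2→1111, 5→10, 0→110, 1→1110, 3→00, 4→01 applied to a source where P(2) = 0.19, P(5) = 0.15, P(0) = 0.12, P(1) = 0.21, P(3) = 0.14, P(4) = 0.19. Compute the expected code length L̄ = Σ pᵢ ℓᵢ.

L̄ = Σ pᵢ·ℓᵢ = 0.19·4 + 0.15·2 + 0.12·3 + 0.21·4 + 0.14·2 + 0.19·2 = 2.92 bits/symbol.

2.92 bits/symbol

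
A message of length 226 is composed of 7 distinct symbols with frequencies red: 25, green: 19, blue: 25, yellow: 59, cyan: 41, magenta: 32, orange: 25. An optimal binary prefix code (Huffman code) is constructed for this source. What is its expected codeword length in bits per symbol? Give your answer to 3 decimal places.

2.739 bits/symbol

Probabilities are the counts divided by 226.
Repeatedly combine the two least-probable nodes; the expected code length is the sum of the merged weights.
merge 19/226 + 25/226 → 22/113
merge 25/226 + 25/226 → 25/113
merge 16/113 + 41/226 → 73/226
merge 22/113 + 25/113 → 47/113
merge 59/226 + 73/226 → 66/113
merge 47/113 + 66/113 → 1
L = 22/113 + 25/113 + 73/226 + 47/113 + 66/113 + 1 = 619/226 ≈ 2.739 bits/symbol.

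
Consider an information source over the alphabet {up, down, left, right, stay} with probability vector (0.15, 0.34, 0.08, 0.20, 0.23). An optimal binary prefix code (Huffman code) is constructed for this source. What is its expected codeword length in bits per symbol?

Repeatedly combine the two least-probable nodes; the expected code length is the sum of the merged weights.
merge 2/25 + 3/20 → 23/100
merge 1/5 + 23/100 → 43/100
merge 23/100 + 17/50 → 57/100
merge 43/100 + 57/100 → 1
L = 23/100 + 43/100 + 57/100 + 1 = 223/100 = 2.23 bits/symbol.

2.23 bits/symbol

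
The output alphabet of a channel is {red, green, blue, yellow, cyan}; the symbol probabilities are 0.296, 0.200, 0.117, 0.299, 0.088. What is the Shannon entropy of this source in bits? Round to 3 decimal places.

2.176 bits

H = −Σ pᵢ log₂ pᵢ.
−0.296·log₂(0.296) = 0.5199
−0.200·log₂(0.200) = 0.4644
−0.117·log₂(0.117) = 0.3622
−0.299·log₂(0.299) = 0.5208
−0.088·log₂(0.088) = 0.3086
Sum ≈ 2.1758 → 2.176 bits.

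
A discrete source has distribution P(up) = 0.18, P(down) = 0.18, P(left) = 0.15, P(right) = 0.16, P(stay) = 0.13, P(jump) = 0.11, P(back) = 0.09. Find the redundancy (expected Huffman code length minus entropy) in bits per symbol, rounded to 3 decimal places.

Entropy H = −Σ p log₂ p ≈ 2.7698 bits.
Huffman merges: 9/100+11/100→1/5; 13/100+3/20→7/25; 4/25+9/50→17/50; 9/50+1/5→19/50; 7/25+17/50→31/50; 19/50+31/50→1. L = 141/50 ≈ 2.8200.
L − H = 2.8200 − 2.7698 = 0.050 bits.

0.050 bits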